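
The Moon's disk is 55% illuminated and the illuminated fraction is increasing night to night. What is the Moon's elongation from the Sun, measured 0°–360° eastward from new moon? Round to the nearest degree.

96°

Invert f = (1 − cos θ)/2 to get cos θ = 1 − 2(0.55) = -0.100, hence θ₀ = arccos -0.100 = 95.7°.
Waxing ⇒ before full, so θ = 95.7°.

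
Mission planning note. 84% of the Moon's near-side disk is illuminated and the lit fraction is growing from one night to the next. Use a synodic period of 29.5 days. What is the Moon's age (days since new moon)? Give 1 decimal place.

Invert f = (1 − cos θ)/2 to get cos θ = 1 − 2(0.84) = -0.680, hence θ₀ = arccos -0.680 = 132.8°.
Waxing ⇒ before full, so θ = 132.8°.
At 360°/29.5 d per day, 132.8° corresponds to 10.89 days.

10.9 days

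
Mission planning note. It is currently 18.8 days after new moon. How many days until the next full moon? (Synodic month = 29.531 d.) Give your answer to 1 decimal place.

Full moon occurs at elongation 180°, i.e. at age 29.531 × 180/360 = 14.765 d.
Already past this cycle's full moon; the next is at 14.765 + 29.531 = 44.296 d, so 44.296 − 18.8 = 25.496 days.

25.5 days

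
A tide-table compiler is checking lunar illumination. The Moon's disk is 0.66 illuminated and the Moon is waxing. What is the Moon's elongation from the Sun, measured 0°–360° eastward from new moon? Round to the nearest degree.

cos θ = 1 − 2f = -0.320, giving a principal value of 108.7°.
Waxing ⇒ before full, so θ = 108.7°.

109°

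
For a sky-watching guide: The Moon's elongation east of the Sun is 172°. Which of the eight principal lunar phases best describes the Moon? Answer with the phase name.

The full moon sector spans roughly 158°–202°; 172° falls inside it.

full moon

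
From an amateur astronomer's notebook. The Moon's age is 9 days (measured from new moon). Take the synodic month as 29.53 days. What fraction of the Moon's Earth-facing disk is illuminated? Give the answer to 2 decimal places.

Phase angle: θ = 360°·(9 d)/(29.53 d) = 109.7°.
Illuminated fraction = (1 − cos 109.7°)/2 = (1 − (-0.337))/2 ≈ 0.669.

0.67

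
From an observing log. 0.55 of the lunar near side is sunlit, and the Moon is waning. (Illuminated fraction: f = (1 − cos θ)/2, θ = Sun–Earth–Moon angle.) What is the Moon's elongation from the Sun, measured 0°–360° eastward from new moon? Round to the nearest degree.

264°

From f = (1 − cos θ)/2: cos θ = 1 − 2×0.55 = -0.100; arccos → 95.7°.
A waning Moon lies in 180°–360°, so θ = 360° − 95.7° = 264.3°.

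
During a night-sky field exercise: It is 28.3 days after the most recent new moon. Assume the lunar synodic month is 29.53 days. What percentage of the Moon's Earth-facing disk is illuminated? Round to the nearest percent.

Phase angle: θ = 360°·(28.3 d)/(29.53 d) = 345.0°.
Illuminated fraction = (1 − cos 345.0°)/2 = (1 − 0.966)/2 ≈ 0.017, so 2%.

2%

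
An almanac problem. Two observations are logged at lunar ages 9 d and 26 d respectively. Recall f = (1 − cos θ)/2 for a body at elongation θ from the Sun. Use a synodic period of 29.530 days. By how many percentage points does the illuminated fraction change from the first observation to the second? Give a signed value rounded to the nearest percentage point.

-53 percentage points

θ₁ = 360° × 9/29.530 = 109.7°, f₁ = (1 − cos θ₁)/2 = 0.669.
θ₂ = 360° × 26/29.530 = 317.0°, f₂ = (1 − cos θ₂)/2 = 0.135.
Change = f₂ − f₁ = -0.534 → -53 percentage points.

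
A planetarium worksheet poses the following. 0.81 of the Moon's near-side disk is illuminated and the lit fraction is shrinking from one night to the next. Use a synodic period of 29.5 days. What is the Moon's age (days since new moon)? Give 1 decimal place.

19.0 days

From f = (1 − cos θ)/2: cos θ = 1 − 2×0.81 = -0.620; arccos → 128.3°.
A waning Moon lies in 180°–360°, so θ = 360° − 128.3° = 231.7°.
At 360°/29.5 d per day, 231.7° corresponds to 18.99 days.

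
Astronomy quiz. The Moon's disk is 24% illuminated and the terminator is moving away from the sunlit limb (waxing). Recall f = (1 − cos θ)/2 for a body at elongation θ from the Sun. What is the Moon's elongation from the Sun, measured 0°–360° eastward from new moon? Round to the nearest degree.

cos θ = 1 − 2f = 0.520, giving a principal value of 58.7°.
Waxing ⇒ before full, so θ = 58.7°.

59°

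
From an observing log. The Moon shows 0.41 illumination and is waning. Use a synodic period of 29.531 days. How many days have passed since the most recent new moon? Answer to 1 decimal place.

cos θ = 1 − 2f = 0.180, giving a principal value of 79.6°.
Waning ⇒ past full, so θ = 360° − 79.6° = 280.4°.
At 360°/29.531 d per day, 280.4° corresponds to 23.00 days.

23.0 days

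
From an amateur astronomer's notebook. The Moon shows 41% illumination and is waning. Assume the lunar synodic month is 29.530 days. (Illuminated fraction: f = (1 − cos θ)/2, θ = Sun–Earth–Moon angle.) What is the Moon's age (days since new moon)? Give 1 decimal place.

23.0 days

From f = (1 − cos θ)/2: cos θ = 1 − 2×0.41 = 0.180; arccos → 79.6°.
Since the Moon is past full (waning), take the reflex angle: θ = 360° − 79.6° = 280.4°.
At 360°/29.530 d per day, 280.4° corresponds to 23.00 days.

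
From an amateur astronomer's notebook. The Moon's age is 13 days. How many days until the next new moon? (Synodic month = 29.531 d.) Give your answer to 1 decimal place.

16.5 days

One full lunation from the last new moon is 29.531 d; remaining = 29.531 − 13 = 16.531 d.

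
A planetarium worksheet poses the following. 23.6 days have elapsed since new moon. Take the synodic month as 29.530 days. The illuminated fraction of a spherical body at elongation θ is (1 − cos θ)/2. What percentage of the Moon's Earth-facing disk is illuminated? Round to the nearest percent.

35%

The Moon has covered 23.6/29.530 of its cycle, so θ ≈ 360° × 23.6/29.530 = 287.7°.
cos 287.7° = 0.304, so f = (1 − 0.304)/2 = 0.348, so 35%.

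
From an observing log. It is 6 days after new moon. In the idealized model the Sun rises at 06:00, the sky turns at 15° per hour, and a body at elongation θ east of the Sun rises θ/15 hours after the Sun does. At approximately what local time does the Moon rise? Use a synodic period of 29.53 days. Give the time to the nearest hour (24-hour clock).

Elongation θ = 360° × 6/29.53 ≈ 73.1°.
The Moon trails the Sun by θ/15 = 73.1/15 ≈ 4.88 hours.
06:00 + 4.88 h ≈ 10:53 → 11:00 to the nearest hour.

11:00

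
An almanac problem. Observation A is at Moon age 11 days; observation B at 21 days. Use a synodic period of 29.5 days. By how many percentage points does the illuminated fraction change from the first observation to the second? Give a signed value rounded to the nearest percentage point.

-23 percentage points

θ₁ = 360° × 11/29.5 = 134.2°, f₁ = (1 − cos θ₁)/2 = 0.849.
θ₂ = 360° × 21/29.5 = 256.3°, f₂ = (1 − cos θ₂)/2 = 0.619.
Change = f₂ − f₁ = -0.230 → -23 percentage points.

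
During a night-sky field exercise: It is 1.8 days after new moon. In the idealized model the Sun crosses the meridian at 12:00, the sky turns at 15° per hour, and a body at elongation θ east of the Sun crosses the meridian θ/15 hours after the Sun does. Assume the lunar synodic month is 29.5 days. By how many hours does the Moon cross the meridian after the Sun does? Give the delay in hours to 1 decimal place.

Phase angle: θ = 360°·(1.8 d)/(29.5 d) = 22.0°.
The Moon trails the Sun by θ/15 = 22.0/15 ≈ 1.46 hours.
So the Moon crosses the meridian 1.46 h after the Sun.

1.5 h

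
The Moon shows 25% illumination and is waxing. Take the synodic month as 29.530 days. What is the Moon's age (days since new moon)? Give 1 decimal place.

cos θ = 1 − 2f = 0.500, giving a principal value of 60.0°.
The Moon is waxing (0°–180°), so θ = 60.0° directly.
At 360°/29.530 d per day, 60.0° corresponds to 4.92 days.

4.9 days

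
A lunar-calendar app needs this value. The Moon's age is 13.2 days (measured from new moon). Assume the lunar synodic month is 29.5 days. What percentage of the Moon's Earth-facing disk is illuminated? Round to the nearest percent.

97%

The Moon has covered 13.2/29.5 of its cycle, so θ ≈ 360° × 13.2/29.5 = 161.1°.
With cos θ = (-0.946), the lit fraction is (1 − (-0.946))/2 ≈ 0.973, so 97%.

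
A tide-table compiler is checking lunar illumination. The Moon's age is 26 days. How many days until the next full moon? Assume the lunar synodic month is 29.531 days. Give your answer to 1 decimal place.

18.3 days

Full moon occurs at elongation 180°, i.e. at age 29.531 × 180/360 = 14.765 d.
This lunation's full moon (14.765 d) has passed, so add one period: 44.296 − 26 = 18.296 days.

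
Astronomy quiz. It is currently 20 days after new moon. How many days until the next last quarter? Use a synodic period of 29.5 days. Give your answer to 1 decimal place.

Last quarter occurs at elongation 270°, i.e. at age 29.5 × 270/360 = 22.125 d.
So 2.125 days remain (22.125 − 20).

2.1 days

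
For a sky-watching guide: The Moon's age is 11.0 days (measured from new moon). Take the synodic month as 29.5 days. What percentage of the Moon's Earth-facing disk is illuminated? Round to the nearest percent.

Elongation θ = 360° × 11.0/29.5 ≈ 134.2°.
Illuminated fraction = (1 − cos 134.2°)/2 = (1 − (-0.698))/2 ≈ 0.849, so 85%.

85%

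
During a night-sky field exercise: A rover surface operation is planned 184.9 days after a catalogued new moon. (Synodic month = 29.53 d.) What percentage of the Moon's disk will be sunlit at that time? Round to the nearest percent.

54%

184.9/29.53 = 6.261 lunations, so 6 complete cycles and 7.72 d into the next.
Elongation θ = 360° × 7.72/29.53 ≈ 94.1°.
cos 94.1° = (-0.072), so f = (1 − (-0.072))/2 = 0.536, so 54%.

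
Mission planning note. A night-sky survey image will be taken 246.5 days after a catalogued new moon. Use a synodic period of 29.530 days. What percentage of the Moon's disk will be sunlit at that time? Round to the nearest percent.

Reduce mod P: 246.5 − 8×29.530 = 10.26 d into the current lunation.
Elongation θ = 360° × 10.26/29.530 ≈ 125.1°.
With cos θ = (-0.575), the lit fraction is (1 − (-0.575))/2 ≈ 0.787, so 79%.

79%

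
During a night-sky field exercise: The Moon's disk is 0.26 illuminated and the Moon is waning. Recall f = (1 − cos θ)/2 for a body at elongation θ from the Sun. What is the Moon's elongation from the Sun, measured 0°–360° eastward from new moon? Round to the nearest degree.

299°

Invert f = (1 − cos θ)/2 to get cos θ = 1 − 2(0.26) = 0.480, hence θ₀ = arccos 0.480 = 61.3°.
Waning ⇒ past full, so θ = 360° − 61.3° = 298.7°.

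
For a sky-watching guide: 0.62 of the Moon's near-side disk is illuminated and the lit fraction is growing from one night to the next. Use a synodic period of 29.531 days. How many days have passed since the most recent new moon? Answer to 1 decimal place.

cos θ = 1 − 2f = -0.240, giving a principal value of 103.9°.
Before full moon the principal value applies: θ = 103.9°.
Age = 29.531 × 103.9°/360° ≈ 8.52 days.

8.5 days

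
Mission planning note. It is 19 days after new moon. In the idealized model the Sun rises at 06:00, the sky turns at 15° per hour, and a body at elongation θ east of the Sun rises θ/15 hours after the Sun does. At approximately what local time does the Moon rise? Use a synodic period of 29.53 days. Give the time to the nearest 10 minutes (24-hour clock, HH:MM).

21:30

The Moon has covered 19/29.53 of its cycle, so θ ≈ 360° × 19/29.53 = 231.6°.
At 15° of sky rotation per hour, 231.6° corresponds to a 15.44 h lag.
06:00 + 15.442 h ≈ 21:27 → 21:30 to the nearest ten minutes.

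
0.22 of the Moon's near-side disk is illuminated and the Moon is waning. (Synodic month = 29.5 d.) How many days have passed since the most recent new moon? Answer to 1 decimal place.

cos θ = 1 − 2f = 0.560, giving a principal value of 55.9°.
Waning ⇒ past full, so θ = 360° − 55.9° = 304.1°.
That fraction of the synodic month is 304.1/360 × 29.5 d ≈ 24.92 d.

24.9 days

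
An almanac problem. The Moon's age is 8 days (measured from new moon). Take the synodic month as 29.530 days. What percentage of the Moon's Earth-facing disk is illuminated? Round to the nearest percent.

Phase angle: θ = 360°·(8 d)/(29.530 d) = 97.5°.
Illuminated fraction = (1 − cos 97.5°)/2 = (1 − (-0.131))/2 ≈ 0.566, so 57%.

57%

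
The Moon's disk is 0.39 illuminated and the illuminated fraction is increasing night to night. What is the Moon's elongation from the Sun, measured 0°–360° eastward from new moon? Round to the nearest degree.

77°

cos θ = 1 − 2f = 0.220, giving a principal value of 77.3°.
Before full moon the principal value applies: θ = 77.3°.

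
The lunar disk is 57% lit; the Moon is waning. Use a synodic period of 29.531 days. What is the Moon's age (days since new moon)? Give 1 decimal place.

21.5 days

cos θ = 1 − 2f = -0.140, giving a principal value of 98.0°.
Waning ⇒ past full, so θ = 360° − 98.0° = 262.0°.
At 360°/29.531 d per day, 262.0° corresponds to 21.49 days.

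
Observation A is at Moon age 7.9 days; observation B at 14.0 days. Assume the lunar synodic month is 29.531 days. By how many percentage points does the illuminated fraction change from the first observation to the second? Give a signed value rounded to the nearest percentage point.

First observation: θ = 360°·7.9/29.531 = 96.3°, so f = 0.555.
Second observation: θ = 170.7°, f = 0.993.
Δf = 0.993 − 0.555 = +0.438, i.e. +44 pp.

+44 percentage points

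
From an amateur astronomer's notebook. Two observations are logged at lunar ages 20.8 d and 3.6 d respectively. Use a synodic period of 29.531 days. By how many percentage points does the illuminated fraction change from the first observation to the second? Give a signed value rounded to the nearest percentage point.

First observation: θ = 360°·20.8/29.531 = 253.6°, so f = 0.641.
Second observation: θ = 43.9°, f = 0.140.
Δf = 0.140 − 0.641 = -0.502, i.e. -50 pp.

-50 pp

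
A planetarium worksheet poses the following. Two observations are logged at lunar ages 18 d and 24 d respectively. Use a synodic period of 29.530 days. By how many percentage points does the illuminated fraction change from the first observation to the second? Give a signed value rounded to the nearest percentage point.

-58 percentage points

θ₁ = 360° × 18/29.530 = 219.4°, f₁ = (1 − cos θ₁)/2 = 0.886.
θ₂ = 360° × 24/29.530 = 292.6°, f₂ = (1 − cos θ₂)/2 = 0.308.
Change = f₂ − f₁ = -0.578 → -58 percentage points.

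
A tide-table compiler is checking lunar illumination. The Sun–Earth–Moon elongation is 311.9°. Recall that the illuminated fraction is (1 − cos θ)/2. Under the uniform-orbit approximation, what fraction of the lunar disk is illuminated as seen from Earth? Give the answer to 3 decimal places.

cos 311.9° = 0.668, so f = (1 − 0.668)/2 = 0.166.

0.166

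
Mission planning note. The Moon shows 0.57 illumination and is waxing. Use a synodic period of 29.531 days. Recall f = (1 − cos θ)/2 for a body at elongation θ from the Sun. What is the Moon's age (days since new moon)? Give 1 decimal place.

Invert f = (1 − cos θ)/2 to get cos θ = 1 − 2(0.57) = -0.140, hence θ₀ = arccos -0.140 = 98.0°.
The Moon is waxing (0°–180°), so θ = 98.0° directly.
At 360°/29.531 d per day, 98.0° corresponds to 8.04 days.

8.0 days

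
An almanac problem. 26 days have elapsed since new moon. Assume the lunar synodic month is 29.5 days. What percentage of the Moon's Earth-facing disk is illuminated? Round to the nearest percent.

Elongation θ = 360° × 26/29.5 ≈ 317.3°.
Illuminated fraction = (1 − cos 317.3°)/2 = (1 − 0.735)/2 ≈ 0.133, so 13%.

13%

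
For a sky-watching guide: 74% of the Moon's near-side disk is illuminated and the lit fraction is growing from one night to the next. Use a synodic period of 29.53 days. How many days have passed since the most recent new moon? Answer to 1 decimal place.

From f = (1 − cos θ)/2: cos θ = 1 − 2×0.74 = -0.480; arccos → 118.7°.
Before full moon the principal value applies: θ = 118.7°.
That fraction of the synodic month is 118.7/360 × 29.53 d ≈ 9.74 d.

9.7 days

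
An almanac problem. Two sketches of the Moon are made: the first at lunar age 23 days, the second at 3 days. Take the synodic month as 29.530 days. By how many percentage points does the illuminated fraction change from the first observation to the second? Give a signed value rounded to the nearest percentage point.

-31 percentage points

θ₁ = 360° × 23/29.530 = 280.4°, f₁ = (1 − cos θ₁)/2 = 0.410.
θ₂ = 360° × 3/29.530 = 36.6°, f₂ = (1 − cos θ₂)/2 = 0.098.
Change = f₂ − f₁ = -0.311 → -31 percentage points.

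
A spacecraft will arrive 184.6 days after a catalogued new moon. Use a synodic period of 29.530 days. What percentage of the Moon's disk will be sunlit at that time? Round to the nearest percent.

50%

Reduce mod P: 184.6 − 6×29.530 = 7.42 d into the current lunation.
The Moon has covered 7.42/29.530 of its cycle, so θ ≈ 360° × 7.42/29.530 = 90.5°.
cos 90.5° = (-0.008), so f = (1 − (-0.008))/2 = 0.504, so 50%.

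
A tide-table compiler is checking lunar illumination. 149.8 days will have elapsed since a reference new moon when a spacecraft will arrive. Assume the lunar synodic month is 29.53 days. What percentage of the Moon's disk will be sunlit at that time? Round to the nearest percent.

149.8/29.53 = 5.073 lunations, so 5 complete cycles and 2.15 d into the next.
The Moon has covered 2.15/29.53 of its cycle, so θ ≈ 360° × 2.15/29.53 = 26.2°.
cos 26.2° = 0.897, so f = (1 − 0.897)/2 = 0.051, so 5%.

5%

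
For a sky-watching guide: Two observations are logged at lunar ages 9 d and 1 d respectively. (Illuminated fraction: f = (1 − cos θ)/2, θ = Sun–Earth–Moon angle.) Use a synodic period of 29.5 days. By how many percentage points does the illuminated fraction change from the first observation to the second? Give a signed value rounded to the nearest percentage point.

θ₁ = 360° × 9/29.5 = 109.8°, f₁ = (1 − cos θ₁)/2 = 0.670.
θ₂ = 360° × 1/29.5 = 12.2°, f₂ = (1 − cos θ₂)/2 = 0.011.
Change = f₂ − f₁ = -0.658 → -66 percentage points.

-66 pp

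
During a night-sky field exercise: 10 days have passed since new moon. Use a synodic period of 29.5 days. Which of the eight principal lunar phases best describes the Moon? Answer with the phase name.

waxing gibbous

θ ≈ 360° × 10/29.5 = 122°, which falls in the waxing gibbous sector.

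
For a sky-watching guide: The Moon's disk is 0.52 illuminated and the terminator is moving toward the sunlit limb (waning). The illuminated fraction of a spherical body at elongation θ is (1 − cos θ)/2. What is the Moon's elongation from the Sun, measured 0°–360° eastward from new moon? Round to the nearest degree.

From f = (1 − cos θ)/2: cos θ = 1 − 2×0.52 = -0.040; arccos → 92.3°.
Waning ⇒ past full, so θ = 360° − 92.3° = 267.7°.

268°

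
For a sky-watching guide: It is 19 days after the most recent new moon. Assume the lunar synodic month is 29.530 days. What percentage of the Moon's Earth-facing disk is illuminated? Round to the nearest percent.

81%

Elongation θ = 360° × 19/29.530 ≈ 231.6°.
With cos θ = (-0.621), the lit fraction is (1 − (-0.621))/2 ≈ 0.810, so 81%.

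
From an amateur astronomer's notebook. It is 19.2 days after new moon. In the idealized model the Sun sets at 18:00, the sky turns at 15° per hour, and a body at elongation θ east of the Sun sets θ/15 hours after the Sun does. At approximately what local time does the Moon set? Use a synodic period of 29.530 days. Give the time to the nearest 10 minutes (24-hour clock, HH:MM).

09:40

The Moon has covered 19.2/29.530 of its cycle, so θ ≈ 360° × 19.2/29.530 = 234.1°.
At 15° of sky rotation per hour, 234.1° corresponds to a 15.60 h lag.
18:00 + 15.604 h ≈ 09:36 → 09:40 to the nearest ten minutes.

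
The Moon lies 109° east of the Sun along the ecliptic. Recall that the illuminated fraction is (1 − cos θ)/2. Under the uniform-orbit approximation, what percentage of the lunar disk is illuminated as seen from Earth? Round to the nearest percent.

f = (1 − cos 109°)/2 = (1 − (-0.326))/2 ≈ 0.663, i.e. 66%.

66%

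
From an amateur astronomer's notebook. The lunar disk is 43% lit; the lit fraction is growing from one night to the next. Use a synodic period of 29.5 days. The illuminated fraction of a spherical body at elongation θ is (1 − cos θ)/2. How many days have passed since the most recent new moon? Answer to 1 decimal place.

6.7 days

Invert f = (1 − cos θ)/2 to get cos θ = 1 − 2(0.43) = 0.140, hence θ₀ = arccos 0.140 = 82.0°.
Before full moon the principal value applies: θ = 82.0°.
That fraction of the synodic month is 82.0/360 × 29.5 d ≈ 6.72 d.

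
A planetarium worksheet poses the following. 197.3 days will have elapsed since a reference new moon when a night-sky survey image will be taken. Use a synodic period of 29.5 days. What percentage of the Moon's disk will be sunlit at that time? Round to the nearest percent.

69%

197.3 d spans 6 complete synodic months (6 × 29.5 = 177.00 d) plus 20.30 d.
Elongation θ = 360° × 20.30/29.5 ≈ 247.7°.
cos 247.7° = (-0.379), so f = (1 − (-0.379))/2 = 0.689, so 69%.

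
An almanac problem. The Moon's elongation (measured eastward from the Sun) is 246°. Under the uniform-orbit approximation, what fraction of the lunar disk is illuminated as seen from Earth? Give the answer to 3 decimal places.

cos 246° = (-0.407), so f = (1 − (-0.407))/2 = 0.703.

0.703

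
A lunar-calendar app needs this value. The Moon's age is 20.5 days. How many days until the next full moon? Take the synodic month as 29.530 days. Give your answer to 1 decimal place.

Full moon occurs at elongation 180°, i.e. at age 29.530 × 180/360 = 14.765 d.
This lunation's full moon (14.765 d) has passed, so add one period: 44.295 − 20.5 = 23.795 days.

23.8 days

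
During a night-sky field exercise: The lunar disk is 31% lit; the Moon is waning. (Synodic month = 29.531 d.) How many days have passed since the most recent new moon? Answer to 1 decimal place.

24.0 days

cos θ = 1 − 2f = 0.380, giving a principal value of 67.7°.
Waning ⇒ past full, so θ = 360° − 67.7° = 292.3°.
Age = 29.531 × 292.3°/360° ≈ 23.98 days.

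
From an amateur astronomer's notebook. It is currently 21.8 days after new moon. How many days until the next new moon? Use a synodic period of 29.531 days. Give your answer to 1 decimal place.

The next new moon completes the synodic month: 29.531 − 21.8 = 7.731 days.

7.7 days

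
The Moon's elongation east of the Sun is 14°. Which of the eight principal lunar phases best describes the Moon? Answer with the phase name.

The new moon sector spans roughly -22°–22°; 14° falls inside it.

new moon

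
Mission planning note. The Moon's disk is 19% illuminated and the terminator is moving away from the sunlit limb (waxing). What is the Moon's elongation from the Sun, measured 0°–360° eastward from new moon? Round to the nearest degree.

cos θ = 1 − 2f = 0.620, giving a principal value of 51.7°.
Before full moon the principal value applies: θ = 51.7°.

52°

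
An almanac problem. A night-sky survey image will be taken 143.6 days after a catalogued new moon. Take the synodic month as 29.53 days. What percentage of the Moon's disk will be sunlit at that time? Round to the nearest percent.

17%

143.6 d spans 4 complete synodic months (4 × 29.53 = 118.12 d) plus 25.48 d.
Elongation θ = 360° × 25.48/29.53 ≈ 310.6°.
cos 310.6° = 0.651, so f = (1 − 0.651)/2 = 0.174, so 17%.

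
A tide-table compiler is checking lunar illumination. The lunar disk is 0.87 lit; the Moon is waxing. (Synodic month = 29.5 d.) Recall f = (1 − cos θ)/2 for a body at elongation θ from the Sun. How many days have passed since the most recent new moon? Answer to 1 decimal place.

From f = (1 − cos θ)/2: cos θ = 1 − 2×0.87 = -0.740; arccos → 137.7°.
The Moon is waxing (0°–180°), so θ = 137.7° directly.
Age = 29.5 × 137.7°/360° ≈ 11.29 days.

11.3 days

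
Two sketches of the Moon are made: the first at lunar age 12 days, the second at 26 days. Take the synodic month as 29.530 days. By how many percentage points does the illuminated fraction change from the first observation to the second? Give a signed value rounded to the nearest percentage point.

θ₁ = 360° × 12/29.530 = 146.3°, f₁ = (1 − cos θ₁)/2 = 0.916.
θ₂ = 360° × 26/29.530 = 317.0°, f₂ = (1 − cos θ₂)/2 = 0.135.
Change = f₂ − f₁ = -0.781 → -78 percentage points.

-78 percentage points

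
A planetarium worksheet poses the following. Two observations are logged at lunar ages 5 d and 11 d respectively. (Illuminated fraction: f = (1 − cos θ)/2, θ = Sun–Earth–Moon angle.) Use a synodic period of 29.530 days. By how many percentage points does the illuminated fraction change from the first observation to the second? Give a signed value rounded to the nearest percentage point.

+59 percentage points

θ₁ = 360° × 5/29.530 = 61.0°, f₁ = (1 − cos θ₁)/2 = 0.257.
θ₂ = 360° × 11/29.530 = 134.1°, f₂ = (1 − cos θ₂)/2 = 0.848.
Change = f₂ − f₁ = +0.591 → +59 percentage points.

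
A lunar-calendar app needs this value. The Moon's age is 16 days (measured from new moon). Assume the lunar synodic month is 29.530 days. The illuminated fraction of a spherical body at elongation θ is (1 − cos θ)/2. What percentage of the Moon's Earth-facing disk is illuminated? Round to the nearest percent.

98%

Phase angle: θ = 360°·(16 d)/(29.530 d) = 195.1°.
With cos θ = (-0.966), the lit fraction is (1 − (-0.966))/2 ≈ 0.983, so 98%.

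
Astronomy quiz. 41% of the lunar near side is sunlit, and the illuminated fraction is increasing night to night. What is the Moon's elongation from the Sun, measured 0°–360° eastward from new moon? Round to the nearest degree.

80°

From f = (1 − cos θ)/2: cos θ = 1 − 2×0.41 = 0.180; arccos → 79.6°.
Before full moon the principal value applies: θ = 79.6°.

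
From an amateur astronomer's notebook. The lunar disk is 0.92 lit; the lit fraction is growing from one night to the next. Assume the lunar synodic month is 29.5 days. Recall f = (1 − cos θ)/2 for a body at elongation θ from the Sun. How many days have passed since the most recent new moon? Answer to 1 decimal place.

12.1 days

Invert f = (1 − cos θ)/2 to get cos θ = 1 − 2(0.92) = -0.840, hence θ₀ = arccos -0.840 = 147.1°.
Waxing ⇒ before full, so θ = 147.1°.
Age = 29.5 × 147.1°/360° ≈ 12.06 days.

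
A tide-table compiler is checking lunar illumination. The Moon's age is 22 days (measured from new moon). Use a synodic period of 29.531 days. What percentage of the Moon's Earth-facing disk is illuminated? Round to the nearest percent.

Phase angle: θ = 360°·(22 d)/(29.531 d) = 268.2°.
With cos θ = (-0.032), the lit fraction is (1 − (-0.032))/2 ≈ 0.516, so 52%.

52%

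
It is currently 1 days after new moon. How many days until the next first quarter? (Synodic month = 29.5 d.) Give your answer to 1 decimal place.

First quarter occurs at elongation 90°, i.e. at age 29.5 × 90/360 = 7.375 d.
So 6.375 days remain (7.375 − 1).

6.4 days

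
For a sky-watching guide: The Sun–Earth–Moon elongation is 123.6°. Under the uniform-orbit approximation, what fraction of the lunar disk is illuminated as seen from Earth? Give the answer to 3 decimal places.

Half-versine of 123.6°: (1 − (-0.553))/2 = 0.777.

0.777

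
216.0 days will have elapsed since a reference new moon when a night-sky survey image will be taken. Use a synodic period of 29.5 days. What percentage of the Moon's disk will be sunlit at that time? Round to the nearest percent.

216.0 d spans 7 complete synodic months (7 × 29.5 = 206.50 d) plus 9.50 d.
Phase angle: θ = 360°·(9.50 d)/(29.5 d) = 115.9°.
With cos θ = (-0.437), the lit fraction is (1 − (-0.437))/2 ≈ 0.719, so 72%.

72%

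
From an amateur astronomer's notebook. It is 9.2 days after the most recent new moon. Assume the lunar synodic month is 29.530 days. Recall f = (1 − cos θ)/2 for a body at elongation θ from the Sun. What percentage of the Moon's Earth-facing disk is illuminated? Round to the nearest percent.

Phase angle: θ = 360°·(9.2 d)/(29.530 d) = 112.2°.
cos 112.2° = (-0.377), so f = (1 − (-0.377))/2 = 0.689, so 69%.

69%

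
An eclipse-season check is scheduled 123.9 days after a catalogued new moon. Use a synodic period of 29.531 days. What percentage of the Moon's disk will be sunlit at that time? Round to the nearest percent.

Reduce mod P: 123.9 − 4×29.531 = 5.78 d into the current lunation.
Elongation θ = 360° × 5.78/29.531 ≈ 70.4°.
Illuminated fraction = (1 − cos 70.4°)/2 = (1 − 0.335)/2 ≈ 0.332, so 33%.

33%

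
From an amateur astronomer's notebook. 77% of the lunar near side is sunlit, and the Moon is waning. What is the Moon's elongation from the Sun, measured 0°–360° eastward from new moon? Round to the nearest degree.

237°

From f = (1 − cos θ)/2: cos θ = 1 − 2×0.77 = -0.540; arccos → 122.7°.
Since the Moon is past full (waning), take the reflex angle: θ = 360° − 122.7° = 237.3°.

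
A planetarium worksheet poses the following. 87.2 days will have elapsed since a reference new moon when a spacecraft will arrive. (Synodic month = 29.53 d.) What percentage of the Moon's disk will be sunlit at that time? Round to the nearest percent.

Reduce mod P: 87.2 − 2×29.53 = 28.14 d into the current lunation.
The Moon has covered 28.14/29.53 of its cycle, so θ ≈ 360° × 28.14/29.53 = 343.1°.
cos 343.1° = 0.957, so f = (1 − 0.957)/2 = 0.022, so 2%.

2%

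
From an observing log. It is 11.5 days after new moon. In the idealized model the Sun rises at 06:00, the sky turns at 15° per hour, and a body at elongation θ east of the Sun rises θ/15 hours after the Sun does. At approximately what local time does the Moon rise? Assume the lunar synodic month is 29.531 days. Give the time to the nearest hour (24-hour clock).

15:00

The Moon has covered 11.5/29.531 of its cycle, so θ ≈ 360° × 11.5/29.531 = 140.2°.
Delay after the Sun = 140.2° / (15°/h) ≈ 9.35 h.
06:00 + 9.35 h ≈ 15:21 → 15:00 to the nearest hour.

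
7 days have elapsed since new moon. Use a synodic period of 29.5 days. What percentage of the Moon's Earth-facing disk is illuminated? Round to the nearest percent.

Elongation θ = 360° × 7/29.5 ≈ 85.4°.
Illuminated fraction = (1 − cos 85.4°)/2 = (1 − 0.080)/2 ≈ 0.460, so 46%.

46%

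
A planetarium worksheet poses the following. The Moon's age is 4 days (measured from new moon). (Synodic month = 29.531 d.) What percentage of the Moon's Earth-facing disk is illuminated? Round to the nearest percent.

17%

The Moon has covered 4/29.531 of its cycle, so θ ≈ 360° × 4/29.531 = 48.8°.
Illuminated fraction = (1 − cos 48.8°)/2 = (1 − 0.659)/2 ≈ 0.170, so 17%.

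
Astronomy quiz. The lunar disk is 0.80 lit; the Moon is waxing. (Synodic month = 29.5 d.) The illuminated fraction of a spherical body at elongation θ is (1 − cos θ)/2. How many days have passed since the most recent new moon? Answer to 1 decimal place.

Invert f = (1 − cos θ)/2 to get cos θ = 1 − 2(0.80) = -0.600, hence θ₀ = arccos -0.600 = 126.9°.
The Moon is waxing (0°–180°), so θ = 126.9° directly.
That fraction of the synodic month is 126.9/360 × 29.5 d ≈ 10.40 d.

10.4 days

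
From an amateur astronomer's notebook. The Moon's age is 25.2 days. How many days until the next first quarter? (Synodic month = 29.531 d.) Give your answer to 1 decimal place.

First quarter occurs at elongation 90°, i.e. at age 29.531 × 90/360 = 7.383 d.
This lunation's first quarter (7.383 d) has passed, so add one period: 36.914 − 25.2 = 11.714 days.

11.7 days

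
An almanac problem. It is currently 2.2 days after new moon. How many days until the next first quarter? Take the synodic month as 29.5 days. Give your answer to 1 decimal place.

5.2 days

First quarter is 0.25 of the way through the cycle: age 0.25 × 29.5 = 7.375 d.
So 5.175 days remain (7.375 − 2.2).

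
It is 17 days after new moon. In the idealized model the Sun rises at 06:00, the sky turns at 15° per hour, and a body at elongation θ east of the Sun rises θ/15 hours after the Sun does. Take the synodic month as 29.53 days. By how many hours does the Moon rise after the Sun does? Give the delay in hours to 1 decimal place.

13.8 h

The Moon has covered 17/29.53 of its cycle, so θ ≈ 360° × 17/29.53 = 207.2°.
The Moon trails the Sun by θ/15 = 207.2/15 ≈ 13.82 hours.
So the Moon rises 13.82 h after the Sun.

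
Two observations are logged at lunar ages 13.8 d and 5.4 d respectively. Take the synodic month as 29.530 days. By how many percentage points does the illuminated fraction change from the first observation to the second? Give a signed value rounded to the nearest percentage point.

First observation: θ = 360°·13.8/29.530 = 168.2°, so f = 0.989.
Second observation: θ = 65.8°, f = 0.295.
Δf = 0.295 − 0.989 = -0.694, i.e. -69 pp.

-69 pp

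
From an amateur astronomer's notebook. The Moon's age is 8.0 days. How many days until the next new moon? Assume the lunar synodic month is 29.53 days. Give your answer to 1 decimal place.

21.5 days

One full lunation from the last new moon is 29.53 d; remaining = 29.53 − 8.0 = 21.530 d.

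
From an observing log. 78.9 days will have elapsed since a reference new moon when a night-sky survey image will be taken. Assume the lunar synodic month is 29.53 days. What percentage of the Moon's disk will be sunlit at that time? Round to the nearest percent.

74%

Reduce mod P: 78.9 − 2×29.53 = 19.84 d into the current lunation.
Elongation θ = 360° × 19.84/29.53 ≈ 241.9°.
With cos θ = (-0.471), the lit fraction is (1 − (-0.471))/2 ≈ 0.736, so 74%.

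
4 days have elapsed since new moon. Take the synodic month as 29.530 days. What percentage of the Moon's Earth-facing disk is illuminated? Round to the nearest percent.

Elongation θ = 360° × 4/29.530 ≈ 48.8°.
cos 48.8° = 0.659, so f = (1 − 0.659)/2 = 0.170, so 17%.

17%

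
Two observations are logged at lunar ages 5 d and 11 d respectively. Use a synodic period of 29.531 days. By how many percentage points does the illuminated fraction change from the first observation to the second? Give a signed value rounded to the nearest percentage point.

+59 pp

θ₁ = 360° × 5/29.531 = 61.0°, f₁ = (1 − cos θ₁)/2 = 0.257.
θ₂ = 360° × 11/29.531 = 134.1°, f₂ = (1 − cos θ₂)/2 = 0.848.
Change = f₂ − f₁ = +0.591 → +59 percentage points.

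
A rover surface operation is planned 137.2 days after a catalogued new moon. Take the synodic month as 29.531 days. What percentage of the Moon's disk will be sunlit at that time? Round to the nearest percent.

137.2 d spans 4 complete synodic months (4 × 29.531 = 118.12 d) plus 19.08 d.
Phase angle: θ = 360°·(19.08 d)/(29.531 d) = 232.5°.
cos 232.5° = (-0.608), so f = (1 − (-0.608))/2 = 0.804, so 80%.

80%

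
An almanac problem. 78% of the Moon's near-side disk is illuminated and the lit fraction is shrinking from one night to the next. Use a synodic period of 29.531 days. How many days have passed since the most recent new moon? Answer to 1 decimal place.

cos θ = 1 − 2f = -0.560, giving a principal value of 124.1°.
Waning ⇒ past full, so θ = 360° − 124.1° = 235.9°.
At 360°/29.531 d per day, 235.9° corresponds to 19.35 days.

19.4 days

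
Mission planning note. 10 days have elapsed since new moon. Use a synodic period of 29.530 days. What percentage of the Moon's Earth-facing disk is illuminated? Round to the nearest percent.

76%

Elongation θ = 360° × 10/29.530 ≈ 121.9°.
Illuminated fraction = (1 − cos 121.9°)/2 = (1 − (-0.529))/2 ≈ 0.764, so 76%.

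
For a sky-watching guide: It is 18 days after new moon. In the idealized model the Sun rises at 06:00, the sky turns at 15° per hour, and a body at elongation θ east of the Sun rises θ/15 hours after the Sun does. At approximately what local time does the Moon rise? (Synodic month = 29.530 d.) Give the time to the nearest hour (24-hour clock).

Phase angle: θ = 360°·(18 d)/(29.530 d) = 219.4°.
At 15° of sky rotation per hour, 219.4° corresponds to a 14.63 h lag.
06:00 + 14.63 h ≈ 20:38 → 21:00 to the nearest hour.

21:00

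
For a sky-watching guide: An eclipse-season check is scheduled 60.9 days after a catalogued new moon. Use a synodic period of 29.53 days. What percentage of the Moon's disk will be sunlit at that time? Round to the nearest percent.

4%

60.9/29.53 = 2.062 lunations, so 2 complete cycles and 1.84 d into the next.
Elongation θ = 360° × 1.84/29.53 ≈ 22.4°.
Illuminated fraction = (1 − cos 22.4°)/2 = (1 − 0.924)/2 ≈ 0.038, so 4%.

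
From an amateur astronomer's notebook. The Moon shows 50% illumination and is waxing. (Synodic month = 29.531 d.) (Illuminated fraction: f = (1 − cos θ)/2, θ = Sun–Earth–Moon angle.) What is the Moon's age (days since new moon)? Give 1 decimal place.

7.4 days

Invert f = (1 − cos θ)/2 to get cos θ = 1 − 2(0.50) = 0.000, hence θ₀ = arccos 0.000 = 90.0°.
The Moon is waxing (0°–180°), so θ = 90.0° directly.
Age = 29.531 × 90.0°/360° ≈ 7.38 days.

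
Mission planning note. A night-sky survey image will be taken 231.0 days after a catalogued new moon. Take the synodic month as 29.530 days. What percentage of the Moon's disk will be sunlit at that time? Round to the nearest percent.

231.0/29.530 = 7.823 lunations, so 7 complete cycles and 24.29 d into the next.
The Moon has covered 24.29/29.530 of its cycle, so θ ≈ 360° × 24.29/29.530 = 296.1°.
With cos θ = 0.440, the lit fraction is (1 − 0.440)/2 ≈ 0.280, so 28%.

28%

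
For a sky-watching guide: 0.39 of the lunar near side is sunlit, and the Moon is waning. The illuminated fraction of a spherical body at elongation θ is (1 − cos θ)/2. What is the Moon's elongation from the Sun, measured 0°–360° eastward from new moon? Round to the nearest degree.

Invert f = (1 − cos θ)/2 to get cos θ = 1 − 2(0.39) = 0.220, hence θ₀ = arccos 0.220 = 77.3°.
Since the Moon is past full (waning), take the reflex angle: θ = 360° − 77.3° = 282.7°.

283°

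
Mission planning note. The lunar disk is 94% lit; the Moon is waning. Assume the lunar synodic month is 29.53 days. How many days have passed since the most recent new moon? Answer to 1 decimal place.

17.1 days

Invert f = (1 − cos θ)/2 to get cos θ = 1 − 2(0.94) = -0.880, hence θ₀ = arccos -0.880 = 151.6°.
Since the Moon is past full (waning), take the reflex angle: θ = 360° − 151.6° = 208.4°.
Age = 29.53 × 208.4°/360° ≈ 17.09 days.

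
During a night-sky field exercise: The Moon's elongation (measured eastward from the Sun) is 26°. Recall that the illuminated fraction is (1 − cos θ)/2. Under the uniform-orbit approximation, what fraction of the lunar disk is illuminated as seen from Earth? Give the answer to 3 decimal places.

f = (1 − cos 26°)/2 = (1 − 0.899)/2 ≈ 0.051.

0.051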